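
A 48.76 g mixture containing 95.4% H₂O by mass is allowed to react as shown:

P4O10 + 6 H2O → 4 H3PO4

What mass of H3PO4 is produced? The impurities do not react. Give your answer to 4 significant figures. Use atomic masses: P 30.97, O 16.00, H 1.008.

168.7 g

Mass of pure H2O = 48.76 g × 0.954 = 46.517 g.
M(H2O) = 2(1.008) + 16.00 = 18.016 g/mol.
M(H3PO4) = 3(1.008) + 30.97 + 4(16.00) = 97.994 g/mol.
n(H2O) = 46.517 g / 18.016 g/mol = 2.5820 mol.
From the equation the H2O:H3PO4 mole ratio is 6:4, so n(H3PO4) = 2.5820 × 4/6 = 1.7213 mol.
Mass of H3PO4 = 1.7213 mol × 97.994 g/mol = 168.68 g.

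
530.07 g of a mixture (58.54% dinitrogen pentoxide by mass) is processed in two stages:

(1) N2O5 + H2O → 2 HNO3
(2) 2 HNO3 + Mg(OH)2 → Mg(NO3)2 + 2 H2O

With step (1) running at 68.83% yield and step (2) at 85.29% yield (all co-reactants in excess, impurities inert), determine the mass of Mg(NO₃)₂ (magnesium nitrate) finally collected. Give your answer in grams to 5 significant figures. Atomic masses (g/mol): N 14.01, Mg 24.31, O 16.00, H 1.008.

Pure N2O5 = 530.07 × 0.5854 = 310.303 g.
M(N2O5) = 2(14.01) + 5(16.00) = 108.02 g/mol.
M(Mg(NO3)2) = 24.31 + 2(14.01) + 6(16.00) = 148.33 g/mol.
n(N2O5) = 310.303 / 108.02 = 2.87264 mol.
Step 1 (N2O5:HNO3 = 1:2): theoretical n(HNO3) = 5.74529 mol; at 68.83% yield, n(HNO3) = 3.95448 mol.
Step 2 (HNO3:Mg(NO3)2 = 2:1): theoretical n(Mg(NO3)2) = 1.97724 mol, so theoretical mass = 1.97724 × 148.33 = 293.284 g.
At 85.29% yield, actual mass of Mg(NO3)2 = 293.284 × 0.8529 = 250.142 g.

250.14 g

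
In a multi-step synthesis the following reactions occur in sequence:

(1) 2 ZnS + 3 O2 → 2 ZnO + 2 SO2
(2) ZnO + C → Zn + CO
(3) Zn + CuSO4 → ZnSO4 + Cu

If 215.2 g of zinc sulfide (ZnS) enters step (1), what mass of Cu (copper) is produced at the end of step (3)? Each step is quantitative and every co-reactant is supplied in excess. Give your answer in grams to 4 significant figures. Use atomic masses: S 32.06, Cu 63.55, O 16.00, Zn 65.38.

140.4 g

M(ZnS) = 65.38 + 32.06 = 97.44 g/mol.
M(Cu) = 63.55 g/mol.
n(ZnS) = 215.2 / 97.44 = 2.2085 mol.
Reaction (1): ZnS→ZnO ratio 2:2 ⇒ n(ZnO) = 2.2085 mol.
Reaction (2): ZnO→Zn ratio 1:1 ⇒ n(Zn) = 2.2085 mol.
Reaction (3): Zn→Cu ratio 1:1 ⇒ n(Cu) = 2.2085 mol.
Mass of Cu = 2.2085 × 63.55 = 140.35 g.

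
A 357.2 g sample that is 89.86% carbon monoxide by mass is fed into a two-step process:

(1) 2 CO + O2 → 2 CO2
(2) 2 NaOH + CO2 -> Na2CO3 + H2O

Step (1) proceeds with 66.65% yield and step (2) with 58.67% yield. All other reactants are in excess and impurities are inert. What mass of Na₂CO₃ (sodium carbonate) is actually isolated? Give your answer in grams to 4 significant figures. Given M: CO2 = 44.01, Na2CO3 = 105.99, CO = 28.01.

474.9 g

Pure CO = 357.2 × 0.8986 = 320.98 g.
n(CO) = 320.98 / 28.01 = 11.459 mol.
Step 1 (CO:CO2 = 2:2): theoretical n(CO2) = 11.459 mol; at 66.65% yield, n(CO2) = 7.6377 mol.
Step 2 (CO2:Na2CO3 = 1:1): theoretical n(Na2CO3) = 7.6377 mol, so theoretical mass = 7.6377 × 105.99 = 809.52 g.
At 58.67% yield, actual mass of Na2CO3 = 809.52 × 0.5867 = 474.95 g.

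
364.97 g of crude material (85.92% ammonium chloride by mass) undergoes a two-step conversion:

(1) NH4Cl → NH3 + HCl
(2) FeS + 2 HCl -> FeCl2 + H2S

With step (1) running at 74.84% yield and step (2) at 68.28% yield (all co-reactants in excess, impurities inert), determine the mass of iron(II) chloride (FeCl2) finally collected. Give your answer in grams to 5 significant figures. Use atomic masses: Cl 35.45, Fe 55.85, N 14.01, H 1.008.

Pure NH4Cl = 364.97 × 0.8592 = 313.582 g.
M(NH4Cl) = 14.01 + 4(1.008) + 35.45 = 53.492 g/mol.
M(FeCl2) = 55.85 + 2(35.45) = 126.75 g/mol.
n(NH4Cl) = 313.582 / 53.492 = 5.86223 mol.
Step 1 (NH4Cl:HCl = 1:1): theoretical n(HCl) = 5.86223 mol; at 74.84% yield, n(HCl) = 4.38729 mol.
Step 2 (HCl:FeCl2 = 2:1): theoretical n(FeCl2) = 2.19365 mol, so theoretical mass = 2.19365 × 126.75 = 278.045 g.
At 68.28% yield, actual mass of FeCl2 = 278.045 × 0.6828 = 189.849 g.

189.85 g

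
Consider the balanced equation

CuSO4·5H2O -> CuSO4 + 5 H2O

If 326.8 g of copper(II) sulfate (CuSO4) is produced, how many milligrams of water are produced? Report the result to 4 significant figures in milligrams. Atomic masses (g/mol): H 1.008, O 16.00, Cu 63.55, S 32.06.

M(CuSO4) = 63.55 + 32.06 + 4(16.00) = 159.61 g/mol.
M(H2O) = 2(1.008) + 16.00 = 18.016 g/mol.
n(CuSO4) = 326.80 g / 159.61 g/mol = 2.0475 mol.
From the equation the CuSO4:H2O mole ratio is 1:5, so n(H2O) = 2.0475 × 5/1 = 10.237 mol.
Mass of H2O = 10.237 mol × 18.016 g/mol = 184.44 g.
Converting to mg: 184.44 g = 184400 mg.

184400 mg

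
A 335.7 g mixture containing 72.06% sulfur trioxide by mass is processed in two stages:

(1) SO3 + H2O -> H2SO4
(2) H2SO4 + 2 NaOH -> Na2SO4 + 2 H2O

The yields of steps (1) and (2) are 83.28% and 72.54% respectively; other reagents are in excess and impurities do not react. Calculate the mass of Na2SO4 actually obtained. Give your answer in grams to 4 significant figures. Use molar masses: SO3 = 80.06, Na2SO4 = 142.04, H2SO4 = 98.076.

259.3 g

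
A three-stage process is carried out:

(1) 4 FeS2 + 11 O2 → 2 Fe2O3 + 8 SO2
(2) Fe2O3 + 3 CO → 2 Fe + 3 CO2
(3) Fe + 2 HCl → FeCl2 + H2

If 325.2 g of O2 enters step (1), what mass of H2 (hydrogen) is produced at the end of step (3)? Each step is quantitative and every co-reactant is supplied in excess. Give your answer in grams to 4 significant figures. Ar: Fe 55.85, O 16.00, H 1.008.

M(O2) = 2(16.00) = 32.00 g/mol.
M(H2) = 2(1.008) = 2.016 g/mol.
n(O2) = 325.2 / 32.00 = 10.162 mol.
Reaction (1): O2→Fe2O3 ratio 11:2 ⇒ n(Fe2O3) = 1.8477 mol.
Reaction (2): Fe2O3→Fe ratio 1:2 ⇒ n(Fe) = 3.6955 mol.
Reaction (3): Fe→H2 ratio 1:1 ⇒ n(H2) = 3.6955 mol.
Mass of H2 = 3.6955 × 2.016 = 7.4500 g.

7.450 g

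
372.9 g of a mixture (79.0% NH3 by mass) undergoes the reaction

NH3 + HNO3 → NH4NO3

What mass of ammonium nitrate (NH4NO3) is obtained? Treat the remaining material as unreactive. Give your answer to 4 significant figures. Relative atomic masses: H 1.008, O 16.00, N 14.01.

Mass of pure NH3 = 372.9 g × 0.790 = 294.59 g.
M(NH3) = 14.01 + 3(1.008) = 17.034 g/mol.
M(NH4NO3) = 2(14.01) + 4(1.008) + 3(16.00) = 80.052 g/mol.
n(NH3) = 294.59 g / 17.034 g/mol = 17.294 mol.
From the equation the NH3:NH4NO3 mole ratio is 1:1, so n(NH4NO3) = 17.294 × 1/1 = 17.294 mol.
Mass of NH4NO3 = 17.294 mol × 80.052 g/mol = 1384.4 g.

1384 g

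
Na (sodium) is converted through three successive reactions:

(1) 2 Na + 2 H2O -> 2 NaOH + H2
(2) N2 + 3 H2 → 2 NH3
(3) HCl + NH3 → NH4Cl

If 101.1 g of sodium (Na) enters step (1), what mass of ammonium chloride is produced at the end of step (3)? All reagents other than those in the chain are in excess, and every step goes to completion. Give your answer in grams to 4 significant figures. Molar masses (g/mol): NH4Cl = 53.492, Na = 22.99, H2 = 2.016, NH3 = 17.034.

n(Na) = 101.1 / 22.99 = 4.3976 mol.
Reaction (1): Na→H2 ratio 2:1 ⇒ n(H2) = 2.1988 mol.
Reaction (2): H2→NH3 ratio 3:2 ⇒ n(NH3) = 1.4659 mol.
Reaction (3): NH3→NH4Cl ratio 1:1 ⇒ n(NH4Cl) = 1.4659 mol.
Mass of NH4Cl = 1.4659 × 53.492 = 78.412 g.

78.41 g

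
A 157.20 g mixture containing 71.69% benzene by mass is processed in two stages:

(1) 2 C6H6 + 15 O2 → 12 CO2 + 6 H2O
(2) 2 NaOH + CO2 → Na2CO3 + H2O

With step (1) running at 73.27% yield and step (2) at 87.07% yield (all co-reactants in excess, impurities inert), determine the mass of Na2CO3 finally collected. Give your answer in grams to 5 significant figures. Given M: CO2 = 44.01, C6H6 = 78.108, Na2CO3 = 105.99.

Pure C6H6 = 157.20 × 0.7169 = 112.697 g.
n(C6H6) = 112.697 / 78.108 = 1.44283 mol.
Step 1 (C6H6:CO2 = 2:12): theoretical n(CO2) = 8.65699 mol; at 73.27% yield, n(CO2) = 6.34298 mol.
Step 2 (CO2:Na2CO3 = 1:1): theoretical n(Na2CO3) = 6.34298 mol, so theoretical mass = 6.34298 × 105.99 = 672.292 g.
At 87.07% yield, actual mass of Na2CO3 = 672.292 × 0.8707 = 585.365 g.

585.36 g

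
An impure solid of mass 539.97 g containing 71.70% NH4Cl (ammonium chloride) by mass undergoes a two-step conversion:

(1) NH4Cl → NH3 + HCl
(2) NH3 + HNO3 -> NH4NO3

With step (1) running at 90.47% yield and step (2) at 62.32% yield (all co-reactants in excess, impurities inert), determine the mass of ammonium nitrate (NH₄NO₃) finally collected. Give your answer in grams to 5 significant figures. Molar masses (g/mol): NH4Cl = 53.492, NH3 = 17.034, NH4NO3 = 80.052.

Pure NH4Cl = 539.97 × 0.7170 = 387.158 g.
n(NH4Cl) = 387.158 / 53.492 = 7.23769 mol.
Step 1 (NH4Cl:NH3 = 1:1): theoretical n(NH3) = 7.23769 mol; at 90.47% yield, n(NH3) = 6.54794 mol.
Step 2 (NH3:NH4NO3 = 1:1): theoretical n(NH4NO3) = 6.54794 mol, so theoretical mass = 6.54794 × 80.052 = 524.176 g.
At 62.32% yield, actual mass of NH4NO3 = 524.176 × 0.6232 = 326.666 g.

326.67 g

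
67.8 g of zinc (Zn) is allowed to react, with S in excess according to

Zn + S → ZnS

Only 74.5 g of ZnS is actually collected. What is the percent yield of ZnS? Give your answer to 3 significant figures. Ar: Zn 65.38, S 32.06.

M(Zn) = 65.38 g/mol.
M(ZnS) = 65.38 + 32.06 = 97.44 g/mol.
n(Zn) = 67.80 g / 65.38 g/mol = 1.037 mol.
From the equation the Zn:ZnS mole ratio is 1:1, so n(ZnS) = 1.037 × 1/1 = 1.037 mol.
Mass of ZnS = 1.037 mol × 97.44 g/mol = 101.0 g.
This is the theoretical yield. Percent yield = 74.5 g / 101.0 g × 100% = 73.73%.

73.7 %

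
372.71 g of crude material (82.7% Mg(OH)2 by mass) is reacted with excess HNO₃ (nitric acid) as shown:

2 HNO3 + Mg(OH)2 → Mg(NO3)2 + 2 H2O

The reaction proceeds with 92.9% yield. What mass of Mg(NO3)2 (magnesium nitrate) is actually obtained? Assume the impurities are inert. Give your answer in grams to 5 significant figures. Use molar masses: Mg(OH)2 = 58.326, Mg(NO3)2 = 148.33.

728.21 g

Pure Mg(OH)2 available = 372.71 g × 0.827 = 308.231 g.
n(Mg(OH)2) = 308.231 g / 58.326 g/mol = 5.28463 mol.
From the equation the Mg(OH)2:Mg(NO3)2 mole ratio is 1:1, so n(Mg(NO3)2) = 5.28463 × 1/1 = 5.28463 mol.
Mass of Mg(NO3)2 = 5.28463 mol × 148.33 g/mol = 783.869 g.
Actual mass collected = 783.869 g × 0.929 = 728.214 g.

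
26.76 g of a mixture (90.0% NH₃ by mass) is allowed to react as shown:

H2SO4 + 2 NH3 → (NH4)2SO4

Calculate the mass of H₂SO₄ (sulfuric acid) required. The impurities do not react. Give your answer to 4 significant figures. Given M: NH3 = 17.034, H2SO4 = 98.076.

69.33 g

Mass of pure NH3 = 26.76 g × 0.900 = 24.084 g.
n(NH3) = 24.084 g / 17.034 g/mol = 1.4139 mol.
From the equation the NH3:H2SO4 mole ratio is 2:1, so n(H2SO4) = 1.4139 × 1/2 = 0.70694 mol.
Mass of H2SO4 = 0.70694 mol × 98.076 g/mol = 69.334 g.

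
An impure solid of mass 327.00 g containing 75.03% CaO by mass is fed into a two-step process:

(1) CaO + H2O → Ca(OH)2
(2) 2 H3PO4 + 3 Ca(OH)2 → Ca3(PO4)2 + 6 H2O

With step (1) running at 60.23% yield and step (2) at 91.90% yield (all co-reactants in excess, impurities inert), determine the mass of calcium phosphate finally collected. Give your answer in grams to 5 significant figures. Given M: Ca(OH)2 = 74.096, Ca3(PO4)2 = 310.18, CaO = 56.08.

Pure CaO = 327.00 × 0.7503 = 245.348 g.
n(CaO) = 245.348 / 56.08 = 4.37497 mol.
Step 1 (CaO:Ca(OH)2 = 1:1): theoretical n(Ca(OH)2) = 4.37497 mol; at 60.23% yield, n(Ca(OH)2) = 2.63504 mol.
Step 2 (Ca(OH)2:Ca3(PO4)2 = 3:1): theoretical n(Ca3(PO4)2) = 0.878347 mol, so theoretical mass = 0.878347 × 310.18 = 272.446 g.
At 91.90% yield, actual mass of Ca3(PO4)2 = 272.446 × 0.9190 = 250.378 g.

250.38 g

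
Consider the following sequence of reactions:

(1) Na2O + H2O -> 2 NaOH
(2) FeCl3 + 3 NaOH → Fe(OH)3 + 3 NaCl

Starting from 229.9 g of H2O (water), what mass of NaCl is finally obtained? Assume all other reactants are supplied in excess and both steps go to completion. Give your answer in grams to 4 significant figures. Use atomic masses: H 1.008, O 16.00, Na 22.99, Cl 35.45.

1491 g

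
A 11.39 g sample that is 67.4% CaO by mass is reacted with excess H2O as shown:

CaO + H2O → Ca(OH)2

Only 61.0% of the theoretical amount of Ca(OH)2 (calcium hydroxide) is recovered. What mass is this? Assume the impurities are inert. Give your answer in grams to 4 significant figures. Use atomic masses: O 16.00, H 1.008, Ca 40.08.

Pure CaO available = 11.39 g × 0.674 = 7.6769 g.
M(CaO) = 40.08 + 16.00 = 56.08 g/mol.
M(Ca(OH)2) = 40.08 + 2(16.00) + 2(1.008) = 74.096 g/mol.
n(CaO) = 7.6769 g / 56.08 g/mol = 0.13689 mol.
From the equation the CaO:Ca(OH)2 mole ratio is 1:1, so n(Ca(OH)2) = 0.13689 × 1/1 = 0.13689 mol.
Mass of Ca(OH)2 = 0.13689 mol × 74.096 g/mol = 10.143 g.
Actual mass collected = 10.143 g × 0.610 = 6.1873 g.

6.187 g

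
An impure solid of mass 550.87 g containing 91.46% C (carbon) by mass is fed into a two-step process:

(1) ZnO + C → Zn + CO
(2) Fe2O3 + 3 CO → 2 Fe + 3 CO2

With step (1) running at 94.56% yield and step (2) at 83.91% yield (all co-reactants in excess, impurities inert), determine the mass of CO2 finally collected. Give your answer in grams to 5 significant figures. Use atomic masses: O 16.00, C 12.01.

Pure C = 550.87 × 0.9146 = 503.826 g.
M(C) = 12.01 g/mol.
M(CO2) = 12.01 + 2(16.00) = 44.01 g/mol.
n(C) = 503.826 / 12.01 = 41.9505 mol.
Step 1 (C:CO = 1:1): theoretical n(CO) = 41.9505 mol; at 94.56% yield, n(CO) = 39.6684 mol.
Step 2 (CO:CO2 = 3:3): theoretical n(CO2) = 39.6684 mol, so theoretical mass = 39.6684 × 44.01 = 1745.81 g.
At 83.91% yield, actual mass of CO2 = 1745.81 × 0.8391 = 1464.91 g.

1464.9 g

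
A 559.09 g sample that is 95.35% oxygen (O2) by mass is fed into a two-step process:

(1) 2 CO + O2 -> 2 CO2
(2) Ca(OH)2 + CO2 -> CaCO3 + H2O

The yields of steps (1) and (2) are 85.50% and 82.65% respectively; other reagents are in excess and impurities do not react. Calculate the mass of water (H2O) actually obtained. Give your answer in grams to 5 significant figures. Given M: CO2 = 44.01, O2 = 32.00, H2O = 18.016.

424.18 g

Pure O2 = 559.09 × 0.9535 = 533.092 g.
n(O2) = 533.092 / 32.00 = 16.6591 mol.
Step 1 (O2:CO2 = 1:2): theoretical n(CO2) = 33.3183 mol; at 85.50% yield, n(CO2) = 28.4871 mol.
Step 2 (CO2:H2O = 1:1): theoretical n(H2O) = 28.4871 mol, so theoretical mass = 28.4871 × 18.016 = 513.224 g.
At 82.65% yield, actual mass of H2O = 513.224 × 0.8265 = 424.180 g.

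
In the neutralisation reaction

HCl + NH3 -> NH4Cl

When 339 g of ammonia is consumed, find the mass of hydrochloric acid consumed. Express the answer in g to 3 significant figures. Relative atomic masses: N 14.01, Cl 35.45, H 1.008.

726 g

M(NH3) = 14.01 + 3(1.008) = 17.034 g/mol.
M(HCl) = 1.008 + 35.45 = 36.458 g/mol.
n(NH3) = 339.0 g / 17.034 g/mol = 19.90 mol.
From the equation the NH3:HCl mole ratio is 1:1, so n(HCl) = 19.90 × 1/1 = 19.90 mol.
Mass of HCl = 19.90 mol × 36.458 g/mol = 725.6 g.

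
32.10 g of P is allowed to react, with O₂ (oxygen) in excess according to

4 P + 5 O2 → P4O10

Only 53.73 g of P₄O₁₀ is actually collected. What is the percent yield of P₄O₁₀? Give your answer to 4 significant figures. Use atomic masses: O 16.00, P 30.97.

M(P) = 30.97 g/mol.
M(P4O10) = 4(30.97) + 10(16.00) = 283.88 g/mol.
n(P) = 32.100 g / 30.97 g/mol = 1.0365 mol.
From the equation the P:P4O10 mole ratio is 4:1, so n(P4O10) = 1.0365 × 1/4 = 0.25912 mol.
Mass of P4O10 = 0.25912 mol × 283.88 g/mol = 73.559 g.
This is the theoretical yield. Percent yield = 53.73 g / 73.559 g × 100% = 73.043%.

73.04 %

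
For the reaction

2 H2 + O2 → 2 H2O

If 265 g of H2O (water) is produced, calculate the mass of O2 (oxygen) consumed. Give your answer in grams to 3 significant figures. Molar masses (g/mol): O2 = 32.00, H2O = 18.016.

235 g

n(H2O) = 265.0 g / 18.016 g/mol = 14.71 mol.
From the equation the H2O:O2 mole ratio is 2:1, so n(O2) = 14.71 × 1/2 = 7.355 mol.
Mass of O2 = 7.355 mol × 32.00 g/mol = 235.3 g.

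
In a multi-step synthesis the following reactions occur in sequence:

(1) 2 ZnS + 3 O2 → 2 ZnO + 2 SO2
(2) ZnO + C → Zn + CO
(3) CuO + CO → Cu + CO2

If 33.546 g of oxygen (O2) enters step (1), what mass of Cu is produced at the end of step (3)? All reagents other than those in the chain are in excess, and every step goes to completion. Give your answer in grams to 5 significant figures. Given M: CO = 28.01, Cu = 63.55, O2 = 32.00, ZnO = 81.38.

44.414 g

n(O2) = 33.546 / 32.00 = 1.04831 mol.
Reaction (1): O2→ZnO ratio 3:2 ⇒ n(ZnO) = 0.698875 mol.
Reaction (2): ZnO→CO ratio 1:1 ⇒ n(CO) = 0.698875 mol.
Reaction (3): CO→Cu ratio 1:1 ⇒ n(Cu) = 0.698875 mol.
Mass of Cu = 0.698875 × 63.55 = 44.4135 g.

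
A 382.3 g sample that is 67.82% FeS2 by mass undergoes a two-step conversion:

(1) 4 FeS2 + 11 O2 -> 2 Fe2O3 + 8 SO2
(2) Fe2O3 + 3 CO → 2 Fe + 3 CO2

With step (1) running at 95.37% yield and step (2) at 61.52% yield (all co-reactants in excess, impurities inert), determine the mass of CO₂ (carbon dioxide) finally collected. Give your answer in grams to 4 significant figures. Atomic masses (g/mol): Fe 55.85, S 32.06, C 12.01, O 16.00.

Pure FeS2 = 382.3 × 0.6782 = 259.28 g.
M(FeS2) = 55.85 + 2(32.06) = 119.97 g/mol.
M(CO2) = 12.01 + 2(16.00) = 44.01 g/mol.
n(FeS2) = 259.28 / 119.97 = 2.1612 mol.
Step 1 (FeS2:Fe2O3 = 4:2): theoretical n(Fe2O3) = 1.0806 mol; at 95.37% yield, n(Fe2O3) = 1.0306 mol.
Step 2 (Fe2O3:CO2 = 1:3): theoretical n(CO2) = 3.0917 mol, so theoretical mass = 3.0917 × 44.01 = 136.06 g.
At 61.52% yield, actual mass of CO2 = 136.06 × 0.6152 = 83.707 g.

83.71 g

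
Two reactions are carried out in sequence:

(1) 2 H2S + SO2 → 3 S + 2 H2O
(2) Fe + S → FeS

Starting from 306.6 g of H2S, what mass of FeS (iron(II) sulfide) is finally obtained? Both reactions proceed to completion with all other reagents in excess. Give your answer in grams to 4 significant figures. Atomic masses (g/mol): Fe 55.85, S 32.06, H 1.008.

1186 g

M(H2S) = 2(1.008) + 32.06 = 34.076 g/mol.
M(FeS) = 55.85 + 32.06 = 87.91 g/mol.
n(H2S) = 306.60 / 34.076 = 8.9975 mol.
Step 1 gives a 2:3 ratio of H2S to S, so n(S) = 13.496 mol.
In step 2 the S:FeS ratio is 1:1, so n(FeS) = 13.496 mol.
Mass of FeS = 13.496 × 87.91 = 1186.5 g.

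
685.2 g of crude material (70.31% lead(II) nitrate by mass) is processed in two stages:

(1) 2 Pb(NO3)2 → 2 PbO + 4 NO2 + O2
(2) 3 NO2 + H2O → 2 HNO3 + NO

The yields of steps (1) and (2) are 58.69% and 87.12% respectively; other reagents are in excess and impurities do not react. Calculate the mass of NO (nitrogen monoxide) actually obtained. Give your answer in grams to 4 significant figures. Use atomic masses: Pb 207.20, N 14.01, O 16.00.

Pure Pb(NO3)2 = 685.2 × 0.7031 = 481.76 g.
M(Pb(NO3)2) = 207.20 + 2(14.01) + 6(16.00) = 331.22 g/mol.
M(NO) = 14.01 + 16.00 = 30.01 g/mol.
n(Pb(NO3)2) = 481.76 / 331.22 = 1.4545 mol.
Step 1 (Pb(NO3)2:NO2 = 2:4): theoretical n(NO2) = 2.9090 mol; at 58.69% yield, n(NO2) = 1.7073 mol.
Step 2 (NO2:NO = 3:1): theoretical n(NO) = 0.56910 mol, so theoretical mass = 0.56910 × 30.01 = 17.079 g.
At 87.12% yield, actual mass of NO = 17.079 × 0.8712 = 14.879 g.

14.88 g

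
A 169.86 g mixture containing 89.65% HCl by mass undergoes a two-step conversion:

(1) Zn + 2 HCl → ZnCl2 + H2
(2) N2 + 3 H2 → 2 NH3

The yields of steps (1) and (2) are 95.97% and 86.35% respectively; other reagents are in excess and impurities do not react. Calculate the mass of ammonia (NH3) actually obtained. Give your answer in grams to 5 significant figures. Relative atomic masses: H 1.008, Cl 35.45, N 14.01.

19.654 g

Pure HCl = 169.86 × 0.8965 = 152.279 g.
M(HCl) = 1.008 + 35.45 = 36.458 g/mol.
M(NH3) = 14.01 + 3(1.008) = 17.034 g/mol.
n(HCl) = 152.279 / 36.458 = 4.17685 mol.
Step 1 (HCl:H2 = 2:1): theoretical n(H2) = 2.08842 mol; at 95.97% yield, n(H2) = 2.00426 mol.
Step 2 (H2:NH3 = 3:2): theoretical n(NH3) = 1.33617 mol, so theoretical mass = 1.33617 × 17.034 = 22.7604 g.
At 86.35% yield, actual mass of NH3 = 22.7604 × 0.8635 = 19.6536 g.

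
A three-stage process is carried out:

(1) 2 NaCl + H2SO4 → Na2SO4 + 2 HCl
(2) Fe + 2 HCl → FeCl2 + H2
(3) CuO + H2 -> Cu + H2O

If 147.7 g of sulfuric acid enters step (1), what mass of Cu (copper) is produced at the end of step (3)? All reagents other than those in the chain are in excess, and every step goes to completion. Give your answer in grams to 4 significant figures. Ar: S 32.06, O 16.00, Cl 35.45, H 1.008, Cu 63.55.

M(H2SO4) = 2(1.008) + 32.06 + 4(16.00) = 98.076 g/mol.
M(Cu) = 63.55 g/mol.
n(H2SO4) = 147.7 / 98.076 = 1.5060 mol.
Reaction (1): H2SO4→HCl ratio 1:2 ⇒ n(HCl) = 3.0119 mol.
Reaction (2): HCl→H2 ratio 2:1 ⇒ n(H2) = 1.5060 mol.
Reaction (3): H2→Cu ratio 1:1 ⇒ n(Cu) = 1.5060 mol.
Mass of Cu = 1.5060 × 63.55 = 95.705 g.

95.70 g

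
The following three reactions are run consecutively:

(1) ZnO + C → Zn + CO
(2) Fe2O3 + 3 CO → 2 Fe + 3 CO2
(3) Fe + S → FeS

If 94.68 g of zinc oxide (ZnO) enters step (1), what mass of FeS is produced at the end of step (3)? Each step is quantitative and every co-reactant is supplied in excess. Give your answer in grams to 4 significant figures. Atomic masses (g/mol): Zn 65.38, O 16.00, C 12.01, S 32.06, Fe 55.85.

M(ZnO) = 65.38 + 16.00 = 81.38 g/mol.
M(FeS) = 55.85 + 32.06 = 87.91 g/mol.
n(ZnO) = 94.68 / 81.38 = 1.1634 mol.
Reaction (1): ZnO→CO ratio 1:1 ⇒ n(CO) = 1.1634 mol.
Reaction (2): CO→Fe ratio 3:2 ⇒ n(Fe) = 0.77562 mol.
Reaction (3): Fe→FeS ratio 1:1 ⇒ n(FeS) = 0.77562 mol.
Mass of FeS = 0.77562 × 87.91 = 68.185 g.

68.18 g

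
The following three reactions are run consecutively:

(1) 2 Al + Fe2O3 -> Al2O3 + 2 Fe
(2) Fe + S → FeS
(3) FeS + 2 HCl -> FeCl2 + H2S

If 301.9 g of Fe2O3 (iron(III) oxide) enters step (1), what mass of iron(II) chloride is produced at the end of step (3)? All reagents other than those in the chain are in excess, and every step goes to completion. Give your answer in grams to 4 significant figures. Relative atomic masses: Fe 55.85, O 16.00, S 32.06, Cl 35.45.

M(Fe2O3) = 2(55.85) + 3(16.00) = 159.70 g/mol.
M(FeCl2) = 55.85 + 2(35.45) = 126.75 g/mol.
n(Fe2O3) = 301.9 / 159.70 = 1.8904 mol.
Reaction (1): Fe2O3→Fe ratio 1:2 ⇒ n(Fe) = 3.7808 mol.
Reaction (2): Fe→FeS ratio 1:1 ⇒ n(FeS) = 3.7808 mol.
Reaction (3): FeS→FeCl2 ratio 1:1 ⇒ n(FeCl2) = 3.7808 mol.
Mass of FeCl2 = 3.7808 × 126.75 = 479.22 g.

479.2 g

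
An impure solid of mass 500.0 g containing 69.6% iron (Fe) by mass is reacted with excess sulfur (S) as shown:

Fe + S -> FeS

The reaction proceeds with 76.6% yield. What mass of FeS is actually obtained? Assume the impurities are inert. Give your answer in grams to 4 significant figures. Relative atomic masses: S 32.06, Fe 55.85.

419.6 g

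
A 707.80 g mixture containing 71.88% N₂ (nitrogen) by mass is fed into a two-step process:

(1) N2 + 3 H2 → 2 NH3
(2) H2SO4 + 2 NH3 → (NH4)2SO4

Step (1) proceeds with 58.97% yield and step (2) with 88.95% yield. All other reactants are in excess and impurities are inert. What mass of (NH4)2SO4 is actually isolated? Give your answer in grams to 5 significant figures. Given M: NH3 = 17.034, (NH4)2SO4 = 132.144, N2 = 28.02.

1258.6 g

Pure N2 = 707.80 × 0.7188 = 508.767 g.
n(N2) = 508.767 / 28.02 = 18.1573 mol.
Step 1 (N2:NH3 = 1:2): theoretical n(NH3) = 36.3145 mol; at 58.97% yield, n(NH3) = 21.4147 mol.
Step 2 (NH3:(NH4)2SO4 = 2:1): theoretical n((NH4)2SO4) = 10.7073 mol, so theoretical mass = 10.7073 × 132.144 = 1414.91 g.
At 88.95% yield, actual mass of (NH4)2SO4 = 1414.91 × 0.8895 = 1258.56 g.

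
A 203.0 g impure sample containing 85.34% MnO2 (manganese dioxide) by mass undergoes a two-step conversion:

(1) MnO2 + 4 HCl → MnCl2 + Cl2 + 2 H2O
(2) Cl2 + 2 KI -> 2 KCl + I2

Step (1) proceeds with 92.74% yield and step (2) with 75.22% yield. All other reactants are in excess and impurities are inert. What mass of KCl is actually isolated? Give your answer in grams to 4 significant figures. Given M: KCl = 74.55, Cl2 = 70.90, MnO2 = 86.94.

207.3 g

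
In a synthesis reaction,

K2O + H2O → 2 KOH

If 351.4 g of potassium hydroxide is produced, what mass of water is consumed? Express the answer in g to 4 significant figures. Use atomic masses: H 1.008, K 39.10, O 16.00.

56.42 g

M(KOH) = 39.10 + 16.00 + 1.008 = 56.108 g/mol.
M(H2O) = 2(1.008) + 16.00 = 18.016 g/mol.
n(KOH) = 351.40 g / 56.108 g/mol = 6.2629 mol.
From the equation the KOH:H2O mole ratio is 2:1, so n(H2O) = 6.2629 × 1/2 = 3.1315 mol.
Mass of H2O = 3.1315 mol × 18.016 g/mol = 56.416 g.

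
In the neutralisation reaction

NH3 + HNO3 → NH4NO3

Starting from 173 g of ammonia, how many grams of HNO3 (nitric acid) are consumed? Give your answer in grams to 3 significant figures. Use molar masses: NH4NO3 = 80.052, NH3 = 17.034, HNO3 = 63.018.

640 g

n(NH3) = 173.0 g / 17.034 g/mol = 10.16 mol.
From the equation the NH3:HNO3 mole ratio is 1:1, so n(HNO3) = 10.16 × 1/1 = 10.16 mol.
Mass of HNO3 = 10.16 mol × 63.018 g/mol = 640.0 g.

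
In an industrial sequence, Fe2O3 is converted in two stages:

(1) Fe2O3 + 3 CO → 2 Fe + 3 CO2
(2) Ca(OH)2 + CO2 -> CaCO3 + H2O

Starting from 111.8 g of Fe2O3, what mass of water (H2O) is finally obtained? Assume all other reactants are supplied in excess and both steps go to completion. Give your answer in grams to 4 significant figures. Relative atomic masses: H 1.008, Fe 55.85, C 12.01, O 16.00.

37.84 g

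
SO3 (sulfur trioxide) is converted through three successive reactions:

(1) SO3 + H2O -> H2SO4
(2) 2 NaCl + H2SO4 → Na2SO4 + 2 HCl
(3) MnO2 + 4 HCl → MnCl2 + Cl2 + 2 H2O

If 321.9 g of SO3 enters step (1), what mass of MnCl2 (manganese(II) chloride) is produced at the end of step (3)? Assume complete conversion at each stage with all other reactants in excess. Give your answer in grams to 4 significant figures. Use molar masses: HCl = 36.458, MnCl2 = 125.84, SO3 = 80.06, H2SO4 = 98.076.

253.0 g

n(SO3) = 321.9 / 80.06 = 4.0207 mol.
Reaction (1): SO3→H2SO4 ratio 1:1 ⇒ n(H2SO4) = 4.0207 mol.
Reaction (2): H2SO4→HCl ratio 1:2 ⇒ n(HCl) = 8.0415 mol.
Reaction (3): HCl→MnCl2 ratio 4:1 ⇒ n(MnCl2) = 2.0104 mol.
Mass of MnCl2 = 2.0104 × 125.84 = 252.98 g.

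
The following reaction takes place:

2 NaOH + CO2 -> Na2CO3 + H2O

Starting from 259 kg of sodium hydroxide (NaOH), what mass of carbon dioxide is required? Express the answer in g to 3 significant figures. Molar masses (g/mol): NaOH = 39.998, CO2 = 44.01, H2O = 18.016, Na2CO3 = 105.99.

142000 g

Convert: 259 kg = 259000 g.
n(NaOH) = 259000 g / 39.998 g/mol = 6475 mol.
From the equation the NaOH:CO2 mole ratio is 2:1, so n(CO2) = 6475 × 1/2 = 3238 mol.
Mass of CO2 = 3238 mol × 44.01 g/mol = 142500 g.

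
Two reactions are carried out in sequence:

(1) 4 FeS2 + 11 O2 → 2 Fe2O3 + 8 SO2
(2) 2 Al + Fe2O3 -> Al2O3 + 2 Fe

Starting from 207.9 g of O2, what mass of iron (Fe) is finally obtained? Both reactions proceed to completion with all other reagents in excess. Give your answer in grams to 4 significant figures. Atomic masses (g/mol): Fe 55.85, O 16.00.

M(O2) = 2(16.00) = 32.00 g/mol.
M(Fe) = 55.85 g/mol.
n(O2) = 207.90 / 32.00 = 6.4969 mol.
Step 1 gives a 11:2 ratio of O2 to Fe2O3, so n(Fe2O3) = 1.1813 mol.
In step 2 the Fe2O3:Fe ratio is 1:2, so n(Fe) = 2.3625 mol.
Mass of Fe = 2.3625 × 55.85 = 131.95 g.

131.9 g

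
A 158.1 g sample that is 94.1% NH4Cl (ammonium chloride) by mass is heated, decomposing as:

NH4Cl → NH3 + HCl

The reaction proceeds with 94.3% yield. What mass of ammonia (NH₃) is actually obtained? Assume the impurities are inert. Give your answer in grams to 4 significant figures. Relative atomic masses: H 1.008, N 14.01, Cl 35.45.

Pure NH4Cl available = 158.1 g × 0.941 = 148.77 g.
M(NH4Cl) = 14.01 + 4(1.008) + 35.45 = 53.492 g/mol.
M(NH3) = 14.01 + 3(1.008) = 17.034 g/mol.
n(NH4Cl) = 148.77 g / 53.492 g/mol = 2.7812 mol.
From the equation the NH4Cl:NH3 mole ratio is 1:1, so n(NH3) = 2.7812 × 1/1 = 2.7812 mol.
Mass of NH3 = 2.7812 mol × 17.034 g/mol = 47.375 g.
Actual mass collected = 47.375 g × 0.943 = 44.675 g.

44.67 g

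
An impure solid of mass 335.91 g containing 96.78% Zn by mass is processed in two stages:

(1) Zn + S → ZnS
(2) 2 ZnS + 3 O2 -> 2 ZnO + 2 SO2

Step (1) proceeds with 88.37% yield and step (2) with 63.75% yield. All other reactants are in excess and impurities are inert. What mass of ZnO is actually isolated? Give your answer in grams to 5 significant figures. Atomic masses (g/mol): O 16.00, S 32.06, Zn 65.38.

227.96 g

Pure Zn = 335.91 × 0.9678 = 325.094 g.
M(Zn) = 65.38 g/mol.
M(ZnO) = 65.38 + 16.00 = 81.38 g/mol.
n(Zn) = 325.094 / 65.38 = 4.97237 mol.
Step 1 (Zn:ZnS = 1:1): theoretical n(ZnS) = 4.97237 mol; at 88.37% yield, n(ZnS) = 4.39409 mol.
Step 2 (ZnS:ZnO = 2:2): theoretical n(ZnO) = 4.39409 mol, so theoretical mass = 4.39409 × 81.38 = 357.591 g.
At 63.75% yield, actual mass of ZnO = 357.591 × 0.6375 = 227.964 g.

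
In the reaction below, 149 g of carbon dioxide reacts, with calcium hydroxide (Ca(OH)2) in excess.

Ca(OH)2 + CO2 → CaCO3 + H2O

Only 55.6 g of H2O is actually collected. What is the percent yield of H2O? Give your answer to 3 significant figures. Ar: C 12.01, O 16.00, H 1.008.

M(CO2) = 12.01 + 2(16.00) = 44.01 g/mol.
M(H2O) = 2(1.008) + 16.00 = 18.016 g/mol.
n(CO2) = 149.0 g / 44.01 g/mol = 3.386 mol.
From the equation the CO2:H2O mole ratio is 1:1, so n(H2O) = 3.386 × 1/1 = 3.386 mol.
Mass of H2O = 3.386 mol × 18.016 g/mol = 60.99 g.
This is the theoretical yield. Percent yield = 55.6 g / 60.99 g × 100% = 91.16%.

91.2 %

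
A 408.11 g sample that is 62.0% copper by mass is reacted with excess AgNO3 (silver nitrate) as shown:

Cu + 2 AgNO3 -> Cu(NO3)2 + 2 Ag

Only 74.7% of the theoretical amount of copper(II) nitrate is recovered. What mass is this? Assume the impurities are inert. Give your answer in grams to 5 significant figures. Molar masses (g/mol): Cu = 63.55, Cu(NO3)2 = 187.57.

557.88 g

Pure Cu available = 408.11 g × 0.620 = 253.028 g.
n(Cu) = 253.028 g / 63.55 g/mol = 3.98156 mol.
From the equation the Cu:Cu(NO3)2 mole ratio is 1:1, so n(Cu(NO3)2) = 3.98156 × 1/1 = 3.98156 mol.
Mass of Cu(NO3)2 = 3.98156 mol × 187.57 g/mol = 746.821 g.
Actual mass collected = 746.821 g × 0.747 = 557.876 g.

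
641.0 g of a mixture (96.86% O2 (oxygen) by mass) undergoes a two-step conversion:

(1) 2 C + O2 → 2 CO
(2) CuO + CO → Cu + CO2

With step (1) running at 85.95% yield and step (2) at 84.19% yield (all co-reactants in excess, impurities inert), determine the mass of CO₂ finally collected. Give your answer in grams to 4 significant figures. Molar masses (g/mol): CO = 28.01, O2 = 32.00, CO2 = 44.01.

1236 g

Pure O2 = 641.0 × 0.9686 = 620.87 g.
n(O2) = 620.87 / 32.00 = 19.402 mol.
Step 1 (O2:CO = 1:2): theoretical n(CO) = 38.805 mol; at 85.95% yield, n(CO) = 33.352 mol.
Step 2 (CO:CO2 = 1:1): theoretical n(CO2) = 33.352 mol, so theoretical mass = 33.352 × 44.01 = 1467.8 g.
At 84.19% yield, actual mass of CO2 = 1467.8 × 0.8419 = 1235.8 g.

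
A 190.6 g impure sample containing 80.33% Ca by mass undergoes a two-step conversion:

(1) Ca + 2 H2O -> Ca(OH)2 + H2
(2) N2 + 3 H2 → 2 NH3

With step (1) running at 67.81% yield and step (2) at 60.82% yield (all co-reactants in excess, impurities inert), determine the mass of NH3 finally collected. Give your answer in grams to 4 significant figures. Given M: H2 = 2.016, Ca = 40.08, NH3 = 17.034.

Pure Ca = 190.6 × 0.8033 = 153.11 g.
n(Ca) = 153.11 / 40.08 = 3.8201 mol.
Step 1 (Ca:H2 = 1:1): theoretical n(H2) = 3.8201 mol; at 67.81% yield, n(H2) = 2.5904 mol.
Step 2 (H2:NH3 = 3:2): theoretical n(NH3) = 1.7269 mol, so theoretical mass = 1.7269 × 17.034 = 29.417 g.
At 60.82% yield, actual mass of NH3 = 29.417 × 0.6082 = 17.891 g.

17.89 g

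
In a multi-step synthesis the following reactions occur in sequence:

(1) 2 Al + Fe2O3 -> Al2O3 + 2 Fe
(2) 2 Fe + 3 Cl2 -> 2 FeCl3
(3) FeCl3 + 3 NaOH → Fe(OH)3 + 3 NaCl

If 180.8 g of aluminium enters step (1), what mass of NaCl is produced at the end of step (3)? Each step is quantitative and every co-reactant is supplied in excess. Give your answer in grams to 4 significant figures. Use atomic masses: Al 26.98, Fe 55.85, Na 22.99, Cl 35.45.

1175 g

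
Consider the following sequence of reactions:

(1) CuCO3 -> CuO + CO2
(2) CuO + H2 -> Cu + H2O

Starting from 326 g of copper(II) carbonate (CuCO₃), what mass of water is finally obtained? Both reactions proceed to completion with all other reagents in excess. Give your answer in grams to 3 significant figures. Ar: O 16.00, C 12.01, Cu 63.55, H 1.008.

M(CuCO3) = 63.55 + 12.01 + 3(16.00) = 123.56 g/mol.
M(H2O) = 2(1.008) + 16.00 = 18.016 g/mol.
n(CuCO3) = 326.0 / 123.56 = 2.638 mol.
Step 1 gives a 1:1 ratio of CuCO3 to CuO, so n(CuO) = 2.638 mol.
In step 2 the CuO:H2O ratio is 1:1, so n(H2O) = 2.638 mol.
Mass of H2O = 2.638 × 18.016 = 47.53 g.

47.5 g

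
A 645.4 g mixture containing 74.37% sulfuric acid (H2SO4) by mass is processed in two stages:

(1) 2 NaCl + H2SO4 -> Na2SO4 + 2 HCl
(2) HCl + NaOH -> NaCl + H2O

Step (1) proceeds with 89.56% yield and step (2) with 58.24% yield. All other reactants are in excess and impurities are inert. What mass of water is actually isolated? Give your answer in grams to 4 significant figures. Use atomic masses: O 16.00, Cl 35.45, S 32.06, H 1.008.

91.98 g

Pure H2SO4 = 645.4 × 0.7437 = 479.98 g.
M(H2SO4) = 2(1.008) + 32.06 + 4(16.00) = 98.076 g/mol.
M(H2O) = 2(1.008) + 16.00 = 18.016 g/mol.
n(H2SO4) = 479.98 / 98.076 = 4.8940 mol.
Step 1 (H2SO4:HCl = 1:2): theoretical n(HCl) = 9.7880 mol; at 89.56% yield, n(HCl) = 8.7661 mol.
Step 2 (HCl:H2O = 1:1): theoretical n(H2O) = 8.7661 mol, so theoretical mass = 8.7661 × 18.016 = 157.93 g.
At 58.24% yield, actual mass of H2O = 157.93 × 0.5824 = 91.979 g.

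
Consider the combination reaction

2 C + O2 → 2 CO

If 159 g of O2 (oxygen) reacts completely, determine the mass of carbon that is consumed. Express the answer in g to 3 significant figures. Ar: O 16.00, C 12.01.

119 g

M(O2) = 2(16.00) = 32.00 g/mol.
M(C) = 12.01 g/mol.
n(O2) = 159.0 g / 32.00 g/mol = 4.969 mol.
From the equation the O2:C mole ratio is 1:2, so n(C) = 4.969 × 2/1 = 9.938 mol.
Mass of C = 9.938 mol × 12.01 g/mol = 119.3 g.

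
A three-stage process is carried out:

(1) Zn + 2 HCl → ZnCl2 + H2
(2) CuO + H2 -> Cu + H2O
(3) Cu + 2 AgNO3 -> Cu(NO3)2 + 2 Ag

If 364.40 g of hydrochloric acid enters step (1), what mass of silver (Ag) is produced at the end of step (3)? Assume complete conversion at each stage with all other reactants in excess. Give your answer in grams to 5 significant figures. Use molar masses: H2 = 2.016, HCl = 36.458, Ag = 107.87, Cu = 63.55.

1078.2 g

n(HCl) = 364.40 / 36.458 = 9.99506 mol.
Reaction (1): HCl→H2 ratio 2:1 ⇒ n(H2) = 4.99753 mol.
Reaction (2): H2→Cu ratio 1:1 ⇒ n(Cu) = 4.99753 mol.
Reaction (3): Cu→Ag ratio 1:2 ⇒ n(Ag) = 9.99506 mol.
Mass of Ag = 9.99506 × 107.87 = 1078.17 g.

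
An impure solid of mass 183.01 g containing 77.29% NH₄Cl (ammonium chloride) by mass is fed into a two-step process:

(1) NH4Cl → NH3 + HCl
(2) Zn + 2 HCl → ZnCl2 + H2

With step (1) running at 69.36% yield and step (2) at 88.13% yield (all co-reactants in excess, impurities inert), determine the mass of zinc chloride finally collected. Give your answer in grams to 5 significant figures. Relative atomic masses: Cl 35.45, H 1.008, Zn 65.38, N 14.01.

110.14 g

Pure NH4Cl = 183.01 × 0.7729 = 141.448 g.
M(NH4Cl) = 14.01 + 4(1.008) + 35.45 = 53.492 g/mol.
M(ZnCl2) = 65.38 + 2(35.45) = 136.28 g/mol.
n(NH4Cl) = 141.448 / 53.492 = 2.64429 mol.
Step 1 (NH4Cl:HCl = 1:1): theoretical n(HCl) = 2.64429 mol; at 69.36% yield, n(HCl) = 1.83408 mol.
Step 2 (HCl:ZnCl2 = 2:1): theoretical n(ZnCl2) = 0.917040 mol, so theoretical mass = 0.917040 × 136.28 = 124.974 g.
At 88.13% yield, actual mass of ZnCl2 = 124.974 × 0.8813 = 110.140 g.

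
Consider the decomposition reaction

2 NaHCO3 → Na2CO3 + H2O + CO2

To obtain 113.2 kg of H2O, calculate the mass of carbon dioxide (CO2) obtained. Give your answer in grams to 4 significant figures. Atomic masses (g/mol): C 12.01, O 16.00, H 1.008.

M(H2O) = 2(1.008) + 16.00 = 18.016 g/mol.
M(CO2) = 12.01 + 2(16.00) = 44.01 g/mol.
Convert: 113.2 kg = 113200 g.
n(H2O) = 113200 g / 18.016 g/mol = 6283.3 mol.
From the equation the H2O:CO2 mole ratio is 1:1, so n(CO2) = 6283.3 × 1/1 = 6283.3 mol.
Mass of CO2 = 6283.3 mol × 44.01 g/mol = 276530 g.

276500 g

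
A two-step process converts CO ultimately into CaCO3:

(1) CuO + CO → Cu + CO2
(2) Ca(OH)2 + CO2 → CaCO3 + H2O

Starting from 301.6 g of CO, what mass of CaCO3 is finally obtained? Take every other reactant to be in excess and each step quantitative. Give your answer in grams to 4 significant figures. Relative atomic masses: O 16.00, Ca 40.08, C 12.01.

1078 g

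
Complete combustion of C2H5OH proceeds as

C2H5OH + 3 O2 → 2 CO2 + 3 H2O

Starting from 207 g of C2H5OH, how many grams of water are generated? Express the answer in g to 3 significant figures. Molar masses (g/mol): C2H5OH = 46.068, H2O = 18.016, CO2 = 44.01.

243 g

n(C2H5OH) = 207.0 g / 46.068 g/mol = 4.493 mol.
From the equation the C2H5OH:H2O mole ratio is 1:3, so n(H2O) = 4.493 × 3/1 = 13.48 mol.
Mass of H2O = 13.48 mol × 18.016 g/mol = 242.9 g.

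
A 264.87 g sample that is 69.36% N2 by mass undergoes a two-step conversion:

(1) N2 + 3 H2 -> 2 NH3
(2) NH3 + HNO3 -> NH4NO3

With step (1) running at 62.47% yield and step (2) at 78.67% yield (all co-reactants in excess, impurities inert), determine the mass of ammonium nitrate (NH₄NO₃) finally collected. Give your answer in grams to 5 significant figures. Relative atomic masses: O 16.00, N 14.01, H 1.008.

515.89 g

Pure N2 = 264.87 × 0.6936 = 183.714 g.
M(N2) = 2(14.01) = 28.02 g/mol.
M(NH4NO3) = 2(14.01) + 4(1.008) + 3(16.00) = 80.052 g/mol.
n(N2) = 183.714 / 28.02 = 6.55653 mol.
Step 1 (N2:NH3 = 1:2): theoretical n(NH3) = 13.1131 mol; at 62.47% yield, n(NH3) = 8.19172 mol.
Step 2 (NH3:NH4NO3 = 1:1): theoretical n(NH4NO3) = 8.19172 mol, so theoretical mass = 8.19172 × 80.052 = 655.764 g.
At 78.67% yield, actual mass of NH4NO3 = 655.764 × 0.7867 = 515.889 g.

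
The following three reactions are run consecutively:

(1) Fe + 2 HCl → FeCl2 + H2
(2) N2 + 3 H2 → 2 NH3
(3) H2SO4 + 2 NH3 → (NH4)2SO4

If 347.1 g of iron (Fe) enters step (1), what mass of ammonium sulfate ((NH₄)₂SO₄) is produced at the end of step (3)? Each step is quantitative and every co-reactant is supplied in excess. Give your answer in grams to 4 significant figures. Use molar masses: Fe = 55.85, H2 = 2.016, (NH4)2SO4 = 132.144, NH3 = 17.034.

n(Fe) = 347.1 / 55.85 = 6.2149 mol.
Reaction (1): Fe→H2 ratio 1:1 ⇒ n(H2) = 6.2149 mol.
Reaction (2): H2→NH3 ratio 3:2 ⇒ n(NH3) = 4.1432 mol.
Reaction (3): NH3→(NH4)2SO4 ratio 2:1 ⇒ n((NH4)2SO4) = 2.0716 mol.
Mass of (NH4)2SO4 = 2.0716 × 132.144 = 273.75 g.

273.8 g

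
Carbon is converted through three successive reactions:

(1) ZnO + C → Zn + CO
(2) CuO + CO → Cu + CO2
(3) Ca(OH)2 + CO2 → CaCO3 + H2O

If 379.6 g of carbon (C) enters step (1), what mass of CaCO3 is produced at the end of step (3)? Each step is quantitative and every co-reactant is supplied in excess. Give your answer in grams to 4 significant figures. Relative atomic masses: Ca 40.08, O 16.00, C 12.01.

M(C) = 12.01 g/mol.
M(CaCO3) = 40.08 + 12.01 + 3(16.00) = 100.09 g/mol.
n(C) = 379.6 / 12.01 = 31.607 mol.
Reaction (1): C→CO ratio 1:1 ⇒ n(CO) = 31.607 mol.
Reaction (2): CO→CO2 ratio 1:1 ⇒ n(CO2) = 31.607 mol.
Reaction (3): CO2→CaCO3 ratio 1:1 ⇒ n(CaCO3) = 31.607 mol.
Mass of CaCO3 = 31.607 × 100.09 = 3163.5 g.

3164 g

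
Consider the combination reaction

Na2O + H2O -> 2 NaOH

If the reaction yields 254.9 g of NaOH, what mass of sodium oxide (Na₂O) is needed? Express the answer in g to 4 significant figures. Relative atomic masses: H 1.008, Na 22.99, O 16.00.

M(NaOH) = 22.99 + 16.00 + 1.008 = 39.998 g/mol.
M(Na2O) = 2(22.99) + 16.00 = 61.98 g/mol.
n(NaOH) = 254.90 g / 39.998 g/mol = 6.3728 mol.
From the equation the NaOH:Na2O mole ratio is 2:1, so n(Na2O) = 6.3728 × 1/2 = 3.1864 mol.
Mass of Na2O = 3.1864 mol × 61.98 g/mol = 197.49 g.

197.5 g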